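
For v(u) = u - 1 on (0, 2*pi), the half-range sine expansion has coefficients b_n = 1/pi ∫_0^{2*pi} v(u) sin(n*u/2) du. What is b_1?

b_1 = 1/pi ∫_0^{2*pi} (u - 1) sin(u/2) du.
Integrating by parts (boundary term plus one more integral), an antiderivative of (u - 1) sin(u/2) is -2*u*cos(u/2) + 4*sin(u/2) + 2*cos(u/2); evaluating from 0 to 2*pi: ∫_{0}^{2*pi} (u - 1) sin(u/2) du = (-2 + 4*pi) - (2) = -4 + 4*pi.
Hence b_1 = (1/pi)·(-4 + 4*pi) = 4 - 4/pi.

4 - 4/pi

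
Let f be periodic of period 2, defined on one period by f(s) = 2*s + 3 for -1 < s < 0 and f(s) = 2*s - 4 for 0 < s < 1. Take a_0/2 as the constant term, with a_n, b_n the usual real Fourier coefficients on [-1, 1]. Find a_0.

-1

a_0 = ∫_{-1}^{1} f(s) ds = -1.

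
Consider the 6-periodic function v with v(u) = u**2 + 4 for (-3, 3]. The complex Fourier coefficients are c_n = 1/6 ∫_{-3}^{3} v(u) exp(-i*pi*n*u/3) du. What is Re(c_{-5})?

-18/(25*pi**2)

Since v is real-valued, Re(c_{-5}) = 1/6 ∫_{-3}^{3} v(u) cos(-5*pi*u/3) du = a_{5}/2.
v is even and cos(-5*pi*u/3) is even, so the integrand is even: ∫_{-3}^{3} v(u) cos(-5*pi*u/3) du = 2∫_0^{3} v(u) cos(-5*pi*u/3) du.
Integrating by parts twice (tabular method), an antiderivative of (u**2 + 4) cos(-5*pi*u/3) is 3*u**2*sin(5*pi*u/3)/(5*pi) + 18*u*cos(5*pi*u/3)/(25*pi**2) - 54*sin(5*pi*u/3)/(125*pi**3) + 12*sin(5*pi*u/3)/(5*pi); evaluating from 0 to 3: ∫_{0}^{3} (u**2 + 4) cos(-5*pi*u/3) du = (-54/(25*pi**2)) - (0) = -54/(25*pi**2).
So ∫_{-3}^{3} v(u) cos(-5*pi*u/3) du = -108/(25*pi**2).
Hence Re(c_{-5}) = (1/6)·(-108/(25*pi**2)) = -18/(25*pi**2).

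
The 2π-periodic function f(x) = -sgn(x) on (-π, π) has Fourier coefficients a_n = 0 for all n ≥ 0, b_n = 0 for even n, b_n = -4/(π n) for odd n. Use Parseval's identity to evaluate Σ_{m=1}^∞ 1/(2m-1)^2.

Parseval: Σ b_n^2 = (1/π) ∫_{-π}^{π} f(x)^2 dx = 2.
Only odd n contribute, with b_n^2 = 16/(π^2 n^2), so Σ_{m≥1} 1/(2m-1)^2 = π^2·(2)/16 = pi**2/8.

pi**2/8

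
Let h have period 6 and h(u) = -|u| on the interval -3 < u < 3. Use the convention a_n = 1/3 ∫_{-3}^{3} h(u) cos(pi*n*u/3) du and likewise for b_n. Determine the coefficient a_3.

a_3 = 1/3 ∫_{-3}^{3} h(u) cos(pi*u) du.
h is even and cos(pi*u) is even, so the integrand is even and a_3 = 2/3 ∫_0^{3} h(u) cos(pi*u) du.
Integrating by parts (boundary term plus one more integral), an antiderivative of (-u) cos(pi*u) is -u*sin(pi*u)/pi - cos(pi*u)/pi**2; evaluating from 0 to 3: ∫_{0}^{3} (-u) cos(pi*u) du = (pi**(-2)) - (-1/pi**2) = 2/pi**2.
Hence a_3 = (2/3)·(2/pi**2) = 4/(3*pi**2).

4/(3*pi**2)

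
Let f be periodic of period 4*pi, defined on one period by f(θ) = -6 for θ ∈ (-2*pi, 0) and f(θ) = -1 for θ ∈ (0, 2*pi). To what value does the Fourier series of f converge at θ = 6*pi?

θ = 6*pi differs from θ = 2*pi by 1 full period(s), and the series is 4*pi-periodic.
At θ = 2*pi the one-sided limits are f(2*pi^-) = -1 and f(2*pi^+) = -6.
By Dirichlet's theorem the series converges to their average, [(-1) + (-6)]/2 = -7/2.

-7/2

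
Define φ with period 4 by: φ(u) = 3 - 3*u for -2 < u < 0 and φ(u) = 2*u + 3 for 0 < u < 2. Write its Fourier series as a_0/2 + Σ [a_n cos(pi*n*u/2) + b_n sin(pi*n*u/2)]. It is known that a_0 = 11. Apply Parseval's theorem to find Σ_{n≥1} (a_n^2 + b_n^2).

Parseval: a_0^2/2 + Σ_{n≥1} (a_n^2+b_n^2) = 1/2 ∫_{-2}^{2} φ(u)^2 du = 196/3.
Subtract a_0^2/2 = 121/2: Σ (a_n^2+b_n^2) = 29/6.

29/6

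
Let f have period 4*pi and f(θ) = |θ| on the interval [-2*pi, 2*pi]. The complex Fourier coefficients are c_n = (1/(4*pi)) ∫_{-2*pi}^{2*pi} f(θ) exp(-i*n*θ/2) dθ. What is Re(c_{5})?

-4/(25*pi)

Since f is real-valued, Re(c_{5}) = (1/(4*pi)) ∫_{-2*pi}^{2*pi} f(θ) cos(5*θ/2) dθ = a_{5}/2.
f is even and cos(5*θ/2) is even, so the integrand is even: ∫_{-2*pi}^{2*pi} f(θ) cos(5*θ/2) dθ = 2∫_0^{2*pi} f(θ) cos(5*θ/2) dθ.
Integrating by parts (boundary term plus one more integral), an antiderivative of (θ) cos(5*θ/2) is 2*θ*sin(5*θ/2)/5 + 4*cos(5*θ/2)/25; evaluating from 0 to 2*pi: ∫_{0}^{2*pi} (θ) cos(5*θ/2) dθ = (-4/25) - (4/25) = -8/25.
So ∫_{-2*pi}^{2*pi} f(θ) cos(5*θ/2) dθ = -16/25.
Hence Re(c_{5}) = (1/(4*pi))·(-16/25) = -4/(25*pi).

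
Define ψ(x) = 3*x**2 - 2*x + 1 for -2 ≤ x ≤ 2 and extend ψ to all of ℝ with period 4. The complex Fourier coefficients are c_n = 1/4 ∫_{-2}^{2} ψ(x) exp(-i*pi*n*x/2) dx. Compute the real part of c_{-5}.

Since ψ is real-valued, Re(c_{-5}) = 1/4 ∫_{-2}^{2} ψ(x) cos(-5*pi*x/2) dx = a_{5}/2.
Integrating by parts twice (tabular method), an antiderivative of (3*x**2 - 2*x + 1) cos(-5*pi*x/2) is 6*x**2*sin(5*pi*x/2)/(5*pi) - 4*x*sin(5*pi*x/2)/(5*pi) + 24*x*cos(5*pi*x/2)/(25*pi**2) - 48*sin(5*pi*x/2)/(125*pi**3) + 2*sin(5*pi*x/2)/(5*pi) - 8*cos(5*pi*x/2)/(25*pi**2); evaluating from -2 to 2: ∫_{-2}^{2} (3*x**2 - 2*x + 1) cos(-5*pi*x/2) dx = (-8/(5*pi**2)) - (56/(25*pi**2)) = -96/(25*pi**2).
Hence Re(c_{-5}) = (1/4)·(-96/(25*pi**2)) = -24/(25*pi**2).

-24/(25*pi**2)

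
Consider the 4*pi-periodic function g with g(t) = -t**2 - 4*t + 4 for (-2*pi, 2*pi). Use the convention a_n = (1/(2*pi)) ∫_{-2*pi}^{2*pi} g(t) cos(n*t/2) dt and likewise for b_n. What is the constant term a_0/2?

a_0 = (1/(2*pi)) ∫_{-2*pi}^{2*pi} g(t) dt = (1/(2*pi)) · (16*pi*(3 - pi**2)/3) = 8 - 8*pi**2/3.
So the constant term a_0/2 = 4 - 4*pi**2/3.

4 - 4*pi**2/3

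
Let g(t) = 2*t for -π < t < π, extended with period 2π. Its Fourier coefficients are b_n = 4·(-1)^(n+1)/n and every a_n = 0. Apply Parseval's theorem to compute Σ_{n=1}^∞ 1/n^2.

pi**2/6

Parseval: Σ b_n^2 = (1/π) ∫_{-π}^{π} g(t)^2 dt = 8*pi**2/3.
Σ b_n^2 = Σ 16/n^2, so Σ 1/n^2 = (8*pi**2/3)/16 = pi**2/6.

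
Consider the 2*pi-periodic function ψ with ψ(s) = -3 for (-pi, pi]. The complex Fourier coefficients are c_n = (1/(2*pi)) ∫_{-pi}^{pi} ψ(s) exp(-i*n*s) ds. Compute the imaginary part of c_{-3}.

Since ψ is real-valued, Im(c_{-3}) = -(1/(2*pi)) ∫_{-pi}^{pi} ψ(s) sin(-3*s) ds = b_{3}/2.
(ψ is even, so the integrand is odd over a symmetric interval and the integral vanishes.)

0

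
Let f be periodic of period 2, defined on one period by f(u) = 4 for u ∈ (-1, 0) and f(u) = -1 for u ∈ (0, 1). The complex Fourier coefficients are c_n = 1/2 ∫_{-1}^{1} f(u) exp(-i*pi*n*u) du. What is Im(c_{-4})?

0

Since f is real-valued, Im(c_{-4}) = -1/2 ∫_{-1}^{1} f(u) sin(-4*pi*u) du = b_{4}/2.
Split the integral at the breakpoints.
Directly, an antiderivative of (4) sin(-4*pi*u) is cos(4*pi*u)/pi; evaluating from -1 to 0: ∫_{-1}^{0} (4) sin(-4*pi*u) du = (1/pi) - (1/pi) = 0.
Directly, an antiderivative of (-1) sin(-4*pi*u) is -cos(4*pi*u)/(4*pi); evaluating from 0 to 1: ∫_{0}^{1} (-1) sin(-4*pi*u) du = (-1/(4*pi)) - (-1/(4*pi)) = 0.
So ∫_{-1}^{1} f(u) sin(-4*pi*u) du = 0.
Hence Im(c_{-4}) = (-1/2)·(0) = 0.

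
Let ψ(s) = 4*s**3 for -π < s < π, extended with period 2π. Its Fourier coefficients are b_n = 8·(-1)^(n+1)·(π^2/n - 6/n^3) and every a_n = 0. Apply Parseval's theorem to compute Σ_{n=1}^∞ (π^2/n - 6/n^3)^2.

Parseval: Σ b_n^2 = (1/π) ∫_{-π}^{π} ψ(s)^2 ds = 32*pi**6/7.
b_n^2 = 64·(π^2/n - 6/n^3)^2, so the sum equals (32*pi**6/7)/64 = pi**6/14.

pi**6/14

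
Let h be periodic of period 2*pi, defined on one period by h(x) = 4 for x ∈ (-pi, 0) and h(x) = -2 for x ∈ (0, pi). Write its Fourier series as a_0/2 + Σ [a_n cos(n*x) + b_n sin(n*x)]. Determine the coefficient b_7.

b_7 = 1/pi ∫_{-pi}^{pi} h(x) sin(7*x) dx.
Split the integral at the breakpoints.
Directly, an antiderivative of (4) sin(7*x) is -4*cos(7*x)/7; evaluating from -pi to 0: ∫_{-pi}^{0} (4) sin(7*x) dx = (-4/7) - (4/7) = -8/7.
Directly, an antiderivative of (-2) sin(7*x) is 2*cos(7*x)/7; evaluating from 0 to pi: ∫_{0}^{pi} (-2) sin(7*x) dx = (-2/7) - (2/7) = -4/7.
Summing the pieces and multiplying by (1/pi) gives b_7 = -12/(7*pi).

-12/(7*pi)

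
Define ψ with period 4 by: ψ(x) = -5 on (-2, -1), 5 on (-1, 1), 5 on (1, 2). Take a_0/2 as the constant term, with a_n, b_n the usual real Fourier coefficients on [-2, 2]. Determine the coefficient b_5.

b_5 = 1/2 ∫_{-2}^{2} ψ(x) sin(5*pi*x/2) dx.
Split the integral at the breakpoints.
Directly, an antiderivative of (-5) sin(5*pi*x/2) is 2*cos(5*pi*x/2)/pi; evaluating from -2 to -1: ∫_{-2}^{-1} (-5) sin(5*pi*x/2) dx = (0) - (-2/pi) = 2/pi.
Directly, an antiderivative of (5) sin(5*pi*x/2) is -2*cos(5*pi*x/2)/pi; evaluating from -1 to 1: ∫_{-1}^{1} (5) sin(5*pi*x/2) dx = (0) - (0) = 0.
Directly, an antiderivative of (5) sin(5*pi*x/2) is -2*cos(5*pi*x/2)/pi; evaluating from 1 to 2: ∫_{1}^{2} (5) sin(5*pi*x/2) dx = (2/pi) - (0) = 2/pi.
Summing the pieces and multiplying by (1/2) gives b_5 = 2/pi.

2/pi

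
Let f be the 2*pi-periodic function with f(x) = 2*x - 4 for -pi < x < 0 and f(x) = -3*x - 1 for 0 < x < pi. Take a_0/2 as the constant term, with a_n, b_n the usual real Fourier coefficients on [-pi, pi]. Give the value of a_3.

a_3 = 1/pi ∫_{-pi}^{pi} f(x) cos(3*x) dx.
Split the integral at the breakpoints.
Integrating by parts (boundary term plus one more integral), an antiderivative of (2*x - 4) cos(3*x) is 2*x*sin(3*x)/3 - 4*sin(3*x)/3 + 2*cos(3*x)/9; evaluating from -pi to 0: ∫_{-pi}^{0} (2*x - 4) cos(3*x) dx = (2/9) - (-2/9) = 4/9.
Integrating by parts (boundary term plus one more integral), an antiderivative of (-3*x - 1) cos(3*x) is -x*sin(3*x) - sin(3*x)/3 - cos(3*x)/3; evaluating from 0 to pi: ∫_{0}^{pi} (-3*x - 1) cos(3*x) dx = (1/3) - (-1/3) = 2/3.
Summing the pieces and multiplying by (1/pi) gives a_3 = 10/(9*pi).

10/(9*pi)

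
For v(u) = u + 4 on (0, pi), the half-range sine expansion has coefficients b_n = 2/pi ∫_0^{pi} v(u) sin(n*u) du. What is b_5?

2*(pi + 8)/(5*pi)

b_5 = 2/pi ∫_0^{pi} (u + 4) sin(5*u) du.
Integrating by parts (boundary term plus one more integral), an antiderivative of (u + 4) sin(5*u) is -u*cos(5*u)/5 + sin(5*u)/25 - 4*cos(5*u)/5; evaluating from 0 to pi: ∫_{0}^{pi} (u + 4) sin(5*u) du = (pi/5 + 4/5) - (-4/5) = pi/5 + 8/5.
Hence b_5 = (2/pi)·(pi/5 + 8/5) = 2*(pi + 8)/(5*pi).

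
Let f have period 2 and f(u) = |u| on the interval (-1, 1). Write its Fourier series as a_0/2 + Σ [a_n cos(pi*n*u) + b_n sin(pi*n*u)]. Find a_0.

1

a_0 = ∫_{-1}^{1} f(u) du = 1.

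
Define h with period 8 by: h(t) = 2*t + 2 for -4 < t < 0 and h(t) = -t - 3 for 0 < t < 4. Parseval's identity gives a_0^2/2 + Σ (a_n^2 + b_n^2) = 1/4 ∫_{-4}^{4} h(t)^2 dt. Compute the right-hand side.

107/3

1/4 ∫_{-4}^{4} h(t)^2 dt = 1/4 · (428/3) = 107/3.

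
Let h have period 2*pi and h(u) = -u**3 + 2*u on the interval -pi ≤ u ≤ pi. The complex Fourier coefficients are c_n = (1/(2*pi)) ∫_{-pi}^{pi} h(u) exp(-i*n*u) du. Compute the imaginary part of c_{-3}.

Since h is real-valued, Im(c_{-3}) = -(1/(2*pi)) ∫_{-pi}^{pi} h(u) sin(-3*u) du = b_{3}/2.
h is odd and sin(-3*u) is odd, so the integrand is even: ∫_{-pi}^{pi} h(u) sin(-3*u) du = 2∫_0^{pi} h(u) sin(-3*u) du.
Integrating by parts three times (tabular method), an antiderivative of (-u**3 + 2*u) sin(-3*u) is -u**3*cos(3*u)/3 + u**2*sin(3*u)/3 + 8*u*cos(3*u)/9 - 8*sin(3*u)/27; evaluating from 0 to pi: ∫_{0}^{pi} (-u**3 + 2*u) sin(-3*u) du = (pi*(-8 + 3*pi**2)/9) - (0) = pi*(-8 + 3*pi**2)/9.
So ∫_{-pi}^{pi} h(u) sin(-3*u) du = 2*pi*(-8 + 3*pi**2)/9.
Hence Im(c_{-3}) = (-1/(2*pi))·(2*pi*(-8 + 3*pi**2)/9) = 8/9 - pi**2/3.

8/9 - pi**2/3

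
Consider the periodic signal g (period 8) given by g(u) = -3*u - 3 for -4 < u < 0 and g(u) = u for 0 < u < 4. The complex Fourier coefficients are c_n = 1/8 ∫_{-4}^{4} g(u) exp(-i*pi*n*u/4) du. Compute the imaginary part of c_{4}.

-1/pi

Since g is real-valued, Im(c_{4}) = -1/8 ∫_{-4}^{4} g(u) sin(pi*u) du = -b_{4}/2.
Split the integral at the breakpoints.
Integrating by parts (boundary term plus one more integral), an antiderivative of (-3*u - 3) sin(pi*u) is 3*u*cos(pi*u)/pi - 3*sin(pi*u)/pi**2 + 3*cos(pi*u)/pi; evaluating from -4 to 0: ∫_{-4}^{0} (-3*u - 3) sin(pi*u) du = (3/pi) - (-9/pi) = 12/pi.
Integrating by parts (boundary term plus one more integral), an antiderivative of (u) sin(pi*u) is -u*cos(pi*u)/pi + sin(pi*u)/pi**2; evaluating from 0 to 4: ∫_{0}^{4} (u) sin(pi*u) du = (-4/pi) - (0) = -4/pi.
So ∫_{-4}^{4} g(u) sin(pi*u) du = 8/pi.
Hence Im(c_{4}) = (-1/8)·(8/pi) = -1/pi.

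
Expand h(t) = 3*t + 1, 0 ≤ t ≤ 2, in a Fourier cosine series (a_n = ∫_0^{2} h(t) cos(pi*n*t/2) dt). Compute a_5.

a_5 = ∫_0^{2} (3*t + 1) cos(5*pi*t/2) dt.
Integrating by parts (boundary term plus one more integral), an antiderivative of (3*t + 1) cos(5*pi*t/2) is 6*t*sin(5*pi*t/2)/(5*pi) + 2*sin(5*pi*t/2)/(5*pi) + 12*cos(5*pi*t/2)/(25*pi**2); evaluating from 0 to 2: ∫_{0}^{2} (3*t + 1) cos(5*pi*t/2) dt = (-12/(25*pi**2)) - (12/(25*pi**2)) = -24/(25*pi**2).
Hence a_5 = -24/(25*pi**2).

-24/(25*pi**2)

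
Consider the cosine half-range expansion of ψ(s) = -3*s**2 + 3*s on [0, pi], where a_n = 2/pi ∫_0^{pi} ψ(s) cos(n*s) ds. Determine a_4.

a_4 = 2/pi ∫_0^{pi} (-3*s**2 + 3*s) cos(4*s) ds.
Integrating by parts twice (tabular method), an antiderivative of (-3*s**2 + 3*s) cos(4*s) is -3*s**2*sin(4*s)/4 + 3*s*sin(4*s)/4 - 3*s*cos(4*s)/8 + 3*sin(4*s)/32 + 3*cos(4*s)/16; evaluating from 0 to pi: ∫_{0}^{pi} (-3*s**2 + 3*s) cos(4*s) ds = (3/16 - 3*pi/8) - (3/16) = -3*pi/8.
Hence a_4 = (2/pi)·(-3*pi/8) = -3/4.

-3/4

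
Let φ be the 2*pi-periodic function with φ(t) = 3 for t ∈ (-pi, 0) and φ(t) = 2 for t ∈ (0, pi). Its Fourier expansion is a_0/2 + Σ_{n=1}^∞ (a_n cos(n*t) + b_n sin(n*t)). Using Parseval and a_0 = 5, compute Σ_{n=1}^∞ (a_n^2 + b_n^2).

Parseval: a_0^2/2 + Σ_{n≥1} (a_n^2+b_n^2) = 1/pi ∫_{-pi}^{pi} φ(t)^2 dt = 13.
Subtract a_0^2/2 = 25/2: Σ (a_n^2+b_n^2) = 1/2.

1/2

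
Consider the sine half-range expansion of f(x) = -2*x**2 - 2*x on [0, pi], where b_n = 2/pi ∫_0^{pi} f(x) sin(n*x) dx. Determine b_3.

4*(-9*pi**2 - 9*pi + 4)/(27*pi)

b_3 = 2/pi ∫_0^{pi} (-2*x**2 - 2*x) sin(3*x) dx.
Integrating by parts twice (tabular method), an antiderivative of (-2*x**2 - 2*x) sin(3*x) is 2*x**2*cos(3*x)/3 - 4*x*sin(3*x)/9 + 2*x*cos(3*x)/3 - 2*sin(3*x)/9 - 4*cos(3*x)/27; evaluating from 0 to pi: ∫_{0}^{pi} (-2*x**2 - 2*x) sin(3*x) dx = (-2*pi**2/3 - 2*pi/3 + 4/27) - (-4/27) = -2*pi**2/3 - 2*pi/3 + 8/27.
Hence b_3 = (2/pi)·(-2*pi**2/3 - 2*pi/3 + 8/27) = 4*(-9*pi**2 - 9*pi + 4)/(27*pi).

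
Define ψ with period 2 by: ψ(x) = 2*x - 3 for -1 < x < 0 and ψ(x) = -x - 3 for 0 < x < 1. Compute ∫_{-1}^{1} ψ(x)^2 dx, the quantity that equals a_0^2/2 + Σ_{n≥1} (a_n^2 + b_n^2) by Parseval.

∫_{-1}^{1} ψ(x)^2 dx = 86/3.

86/3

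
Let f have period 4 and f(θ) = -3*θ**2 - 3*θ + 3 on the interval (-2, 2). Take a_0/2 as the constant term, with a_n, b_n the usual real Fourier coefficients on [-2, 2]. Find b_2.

6/pi

b_2 = 1/2 ∫_{-2}^{2} f(θ) sin(pi*θ) dθ.
Integrating by parts twice (tabular method), an antiderivative of (-3*θ**2 - 3*θ + 3) sin(pi*θ) is 3*θ**2*cos(pi*θ)/pi - 6*θ*sin(pi*θ)/pi**2 + 3*θ*cos(pi*θ)/pi - 3*sin(pi*θ)/pi**2 - 3*cos(pi*θ)/pi - 6*cos(pi*θ)/pi**3; evaluating from -2 to 2: ∫_{-2}^{2} (-3*θ**2 - 3*θ + 3) sin(pi*θ) dθ = (-6/pi**3 + 15/pi) - (-6/pi**3 + 3/pi) = 12/pi.
Hence b_2 = (1/2)·(12/pi) = 6/pi.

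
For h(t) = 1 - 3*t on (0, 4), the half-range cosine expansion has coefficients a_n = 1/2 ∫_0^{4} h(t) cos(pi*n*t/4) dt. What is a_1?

48/pi**2

a_1 = 1/2 ∫_0^{4} (1 - 3*t) cos(pi*t/4) dt.
Integrating by parts (boundary term plus one more integral), an antiderivative of (1 - 3*t) cos(pi*t/4) is -12*t*sin(pi*t/4)/pi + 4*sin(pi*t/4)/pi - 48*cos(pi*t/4)/pi**2; evaluating from 0 to 4: ∫_{0}^{4} (1 - 3*t) cos(pi*t/4) dt = (48/pi**2) - (-48/pi**2) = 96/pi**2.
Hence a_1 = (1/2)·(96/pi**2) = 48/pi**2.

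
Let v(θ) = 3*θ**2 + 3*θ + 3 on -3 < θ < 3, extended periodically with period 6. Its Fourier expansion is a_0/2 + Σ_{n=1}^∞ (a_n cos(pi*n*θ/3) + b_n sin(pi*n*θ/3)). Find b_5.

18/(5*pi)

b_5 = 1/3 ∫_{-3}^{3} v(θ) sin(5*pi*θ/3) dθ.
Integrating by parts twice (tabular method), an antiderivative of (3*θ**2 + 3*θ + 3) sin(5*pi*θ/3) is -9*θ**2*cos(5*pi*θ/3)/(5*pi) + 54*θ*sin(5*pi*θ/3)/(25*pi**2) - 9*θ*cos(5*pi*θ/3)/(5*pi) + 27*sin(5*pi*θ/3)/(25*pi**2) - 9*cos(5*pi*θ/3)/(5*pi) + 162*cos(5*pi*θ/3)/(125*pi**3); evaluating from -3 to 3: ∫_{-3}^{3} (3*θ**2 + 3*θ + 3) sin(5*pi*θ/3) dθ = (9*(-18 + 325*pi**2)/(125*pi**3)) - (9*(-18 + 175*pi**2)/(125*pi**3)) = 54/(5*pi).
Hence b_5 = (1/3)·(54/(5*pi)) = 18/(5*pi).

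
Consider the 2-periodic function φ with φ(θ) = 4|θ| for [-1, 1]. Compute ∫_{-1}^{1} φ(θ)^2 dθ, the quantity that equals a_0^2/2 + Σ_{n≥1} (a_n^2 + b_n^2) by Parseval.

32/3

∫_{-1}^{1} φ(θ)^2 dθ = 32/3.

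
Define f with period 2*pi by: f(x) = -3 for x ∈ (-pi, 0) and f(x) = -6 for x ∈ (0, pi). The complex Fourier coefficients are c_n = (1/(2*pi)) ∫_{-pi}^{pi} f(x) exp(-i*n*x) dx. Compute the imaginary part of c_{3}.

Since f is real-valued, Im(c_{3}) = -(1/(2*pi)) ∫_{-pi}^{pi} f(x) sin(3*x) dx = -b_{3}/2.
Split the integral at the breakpoints.
Directly, an antiderivative of (-3) sin(3*x) is cos(3*x); evaluating from -pi to 0: ∫_{-pi}^{0} (-3) sin(3*x) dx = (1) - (-1) = 2.
Directly, an antiderivative of (-6) sin(3*x) is 2*cos(3*x); evaluating from 0 to pi: ∫_{0}^{pi} (-6) sin(3*x) dx = (-2) - (2) = -4.
So ∫_{-pi}^{pi} f(x) sin(3*x) dx = -2.
Hence Im(c_{3}) = (-1/(2*pi))·(-2) = 1/pi.

1/pi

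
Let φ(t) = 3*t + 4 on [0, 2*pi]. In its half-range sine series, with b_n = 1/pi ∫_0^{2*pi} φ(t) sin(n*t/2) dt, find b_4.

b_4 = 1/pi ∫_0^{2*pi} (3*t + 4) sin(2*t) dt.
Integrating by parts (boundary term plus one more integral), an antiderivative of (3*t + 4) sin(2*t) is -3*t*cos(2*t)/2 + 3*sin(2*t)/4 - 2*cos(2*t); evaluating from 0 to 2*pi: ∫_{0}^{2*pi} (3*t + 4) sin(2*t) dt = (-3*pi - 2) - (-2) = -3*pi.
Hence b_4 = (1/pi)·(-3*pi) = -3.

-3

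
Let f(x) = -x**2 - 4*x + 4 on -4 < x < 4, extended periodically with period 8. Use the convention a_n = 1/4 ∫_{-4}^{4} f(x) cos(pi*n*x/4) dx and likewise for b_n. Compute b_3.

-32/(3*pi)

b_3 = 1/4 ∫_{-4}^{4} f(x) sin(3*pi*x/4) dx.
Integrating by parts twice (tabular method), an antiderivative of (-x**2 - 4*x + 4) sin(3*pi*x/4) is 4*x**2*cos(3*pi*x/4)/(3*pi) - 32*x*sin(3*pi*x/4)/(9*pi**2) + 16*x*cos(3*pi*x/4)/(3*pi) - 64*sin(3*pi*x/4)/(9*pi**2) - 16*cos(3*pi*x/4)/(3*pi) - 128*cos(3*pi*x/4)/(27*pi**3); evaluating from -4 to 4: ∫_{-4}^{4} (-x**2 - 4*x + 4) sin(3*pi*x/4) dx = (16*(8 - 63*pi**2)/(27*pi**3)) - (16*(8 + 9*pi**2)/(27*pi**3)) = -128/(3*pi).
Hence b_3 = (1/4)·(-128/(3*pi)) = -32/(3*pi).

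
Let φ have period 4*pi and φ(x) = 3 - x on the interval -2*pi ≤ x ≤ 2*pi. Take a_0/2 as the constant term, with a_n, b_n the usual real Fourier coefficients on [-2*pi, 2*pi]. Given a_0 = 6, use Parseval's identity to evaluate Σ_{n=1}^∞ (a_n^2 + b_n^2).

8*pi**2/3

Parseval: a_0^2/2 + Σ_{n≥1} (a_n^2+b_n^2) = (1/(2*pi)) ∫_{-2*pi}^{2*pi} φ(x)^2 dx = 18 + 8*pi**2/3.
Subtract a_0^2/2 = 18: Σ (a_n^2+b_n^2) = 8*pi**2/3.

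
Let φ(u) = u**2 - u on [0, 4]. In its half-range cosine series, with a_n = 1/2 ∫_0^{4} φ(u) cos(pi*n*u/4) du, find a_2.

a_2 = 1/2 ∫_0^{4} (u**2 - u) cos(pi*u/2) du.
Integrating by parts twice (tabular method), an antiderivative of (u**2 - u) cos(pi*u/2) is 2*u**2*sin(pi*u/2)/pi - 2*u*sin(pi*u/2)/pi + 8*u*cos(pi*u/2)/pi**2 - 16*sin(pi*u/2)/pi**3 - 4*cos(pi*u/2)/pi**2; evaluating from 0 to 4: ∫_{0}^{4} (u**2 - u) cos(pi*u/2) du = (28/pi**2) - (-4/pi**2) = 32/pi**2.
Hence a_2 = (1/2)·(32/pi**2) = 16/pi**2.

16/pi**2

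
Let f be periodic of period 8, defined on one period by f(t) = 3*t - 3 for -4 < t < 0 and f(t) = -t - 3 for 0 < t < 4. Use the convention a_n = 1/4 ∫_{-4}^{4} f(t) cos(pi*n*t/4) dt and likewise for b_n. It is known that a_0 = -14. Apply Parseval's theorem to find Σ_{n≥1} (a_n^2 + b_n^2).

Parseval: a_0^2/2 + Σ_{n≥1} (a_n^2+b_n^2) = 1/4 ∫_{-4}^{4} f(t)^2 dt = 358/3.
Subtract a_0^2/2 = 98: Σ (a_n^2+b_n^2) = 64/3.

64/3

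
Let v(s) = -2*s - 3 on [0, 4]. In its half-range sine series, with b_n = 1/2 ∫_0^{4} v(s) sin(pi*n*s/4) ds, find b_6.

b_6 = 1/2 ∫_0^{4} (-2*s - 3) sin(3*pi*s/2) ds.
Integrating by parts (boundary term plus one more integral), an antiderivative of (-2*s - 3) sin(3*pi*s/2) is 4*s*cos(3*pi*s/2)/(3*pi) - 8*sin(3*pi*s/2)/(9*pi**2) + 2*cos(3*pi*s/2)/pi; evaluating from 0 to 4: ∫_{0}^{4} (-2*s - 3) sin(3*pi*s/2) ds = (22/(3*pi)) - (2/pi) = 16/(3*pi).
Hence b_6 = (1/2)·(16/(3*pi)) = 8/(3*pi).

8/(3*pi)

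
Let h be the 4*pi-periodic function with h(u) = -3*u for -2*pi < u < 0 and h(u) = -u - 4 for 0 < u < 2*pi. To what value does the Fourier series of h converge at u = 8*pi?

u = 8*pi differs from u = 0 by 2 full period(s), and the series is 4*pi-periodic.
At u = 0 the one-sided limits are h(0^-) = 0 and h(0^+) = -4.
By Dirichlet's theorem the series converges to their average, [(0) + (-4)]/2 = -2.

-2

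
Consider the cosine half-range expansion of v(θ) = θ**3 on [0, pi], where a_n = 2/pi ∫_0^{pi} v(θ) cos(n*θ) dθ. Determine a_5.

6*(4 - 25*pi**2)/(625*pi)

a_5 = 2/pi ∫_0^{pi} (θ**3) cos(5*θ) dθ.
Integrating by parts three times (tabular method), an antiderivative of (θ**3) cos(5*θ) is θ**3*sin(5*θ)/5 + 3*θ**2*cos(5*θ)/25 - 6*θ*sin(5*θ)/125 - 6*cos(5*θ)/625; evaluating from 0 to pi: ∫_{0}^{pi} (θ**3) cos(5*θ) dθ = (6/625 - 3*pi**2/25) - (-6/625) = 12/625 - 3*pi**2/25.
Hence a_5 = (2/pi)·(12/625 - 3*pi**2/25) = 6*(4 - 25*pi**2)/(625*pi).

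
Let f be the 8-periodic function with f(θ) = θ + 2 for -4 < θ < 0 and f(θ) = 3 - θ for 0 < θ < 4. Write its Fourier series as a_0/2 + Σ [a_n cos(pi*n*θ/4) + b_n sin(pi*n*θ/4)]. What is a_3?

a_3 = 1/4 ∫_{-4}^{4} f(θ) cos(3*pi*θ/4) dθ.
Split the integral at the breakpoints.
Integrating by parts (boundary term plus one more integral), an antiderivative of (θ + 2) cos(3*pi*θ/4) is 4*θ*sin(3*pi*θ/4)/(3*pi) + 8*sin(3*pi*θ/4)/(3*pi) + 16*cos(3*pi*θ/4)/(9*pi**2); evaluating from -4 to 0: ∫_{-4}^{0} (θ + 2) cos(3*pi*θ/4) dθ = (16/(9*pi**2)) - (-16/(9*pi**2)) = 32/(9*pi**2).
Integrating by parts (boundary term plus one more integral), an antiderivative of (3 - θ) cos(3*pi*θ/4) is -4*θ*sin(3*pi*θ/4)/(3*pi) + 4*sin(3*pi*θ/4)/pi - 16*cos(3*pi*θ/4)/(9*pi**2); evaluating from 0 to 4: ∫_{0}^{4} (3 - θ) cos(3*pi*θ/4) dθ = (16/(9*pi**2)) - (-16/(9*pi**2)) = 32/(9*pi**2).
Summing the pieces and multiplying by (1/4) gives a_3 = 16/(9*pi**2).

16/(9*pi**2)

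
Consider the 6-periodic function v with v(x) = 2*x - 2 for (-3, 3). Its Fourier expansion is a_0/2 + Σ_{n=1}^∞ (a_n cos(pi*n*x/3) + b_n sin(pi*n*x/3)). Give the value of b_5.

b_5 = 1/3 ∫_{-3}^{3} v(x) sin(5*pi*x/3) dx.
Integrating by parts (boundary term plus one more integral), an antiderivative of (2*x - 2) sin(5*pi*x/3) is -6*x*cos(5*pi*x/3)/(5*pi) + 18*sin(5*pi*x/3)/(25*pi**2) + 6*cos(5*pi*x/3)/(5*pi); evaluating from -3 to 3: ∫_{-3}^{3} (2*x - 2) sin(5*pi*x/3) dx = (12/(5*pi)) - (-24/(5*pi)) = 36/(5*pi).
Hence b_5 = (1/3)·(36/(5*pi)) = 12/(5*pi).

12/(5*pi)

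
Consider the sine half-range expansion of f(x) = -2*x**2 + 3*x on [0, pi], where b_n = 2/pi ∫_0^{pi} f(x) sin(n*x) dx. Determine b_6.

b_6 = 2/pi ∫_0^{pi} (-2*x**2 + 3*x) sin(6*x) dx.
Integrating by parts twice (tabular method), an antiderivative of (-2*x**2 + 3*x) sin(6*x) is x**2*cos(6*x)/3 - x*sin(6*x)/9 - x*cos(6*x)/2 + sin(6*x)/12 - cos(6*x)/54; evaluating from 0 to pi: ∫_{0}^{pi} (-2*x**2 + 3*x) sin(6*x) dx = (-pi/2 - 1/54 + pi**2/3) - (-1/54) = pi*(-3 + 2*pi)/6.
Hence b_6 = (2/pi)·(pi*(-3 + 2*pi)/6) = -1 + 2*pi/3.

-1 + 2*pi/3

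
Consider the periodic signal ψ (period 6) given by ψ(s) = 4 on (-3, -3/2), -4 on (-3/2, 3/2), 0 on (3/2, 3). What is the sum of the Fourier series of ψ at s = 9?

2

s = 9 differs from s = 3 by 1 full period(s), and the series is 6-periodic.
At s = 3 the one-sided limits are ψ(3^-) = 0 and ψ(3^+) = 4.
By Dirichlet's theorem the series converges to their average, [(0) + (4)]/2 = 2.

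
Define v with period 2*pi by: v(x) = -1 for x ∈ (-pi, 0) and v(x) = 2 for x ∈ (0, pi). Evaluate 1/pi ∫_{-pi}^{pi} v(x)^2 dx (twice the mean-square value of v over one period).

5

1/pi ∫_{-pi}^{pi} v(x)^2 dx = 1/pi · (5*pi) = 5.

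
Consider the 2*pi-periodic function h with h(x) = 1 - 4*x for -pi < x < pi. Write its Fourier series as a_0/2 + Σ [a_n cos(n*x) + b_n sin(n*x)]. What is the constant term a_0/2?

a_0 = 1/pi ∫_{-pi}^{pi} h(x) dx = 1/pi · (2*pi) = 2.
So the constant term a_0/2 = 1.

1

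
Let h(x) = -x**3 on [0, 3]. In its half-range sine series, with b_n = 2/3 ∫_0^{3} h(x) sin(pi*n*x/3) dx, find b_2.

b_2 = 2/3 ∫_0^{3} (-x**3) sin(2*pi*x/3) dx.
Integrating by parts three times (tabular method), an antiderivative of (-x**3) sin(2*pi*x/3) is 3*x**3*cos(2*pi*x/3)/(2*pi) - 27*x**2*sin(2*pi*x/3)/(4*pi**2) - 81*x*cos(2*pi*x/3)/(4*pi**3) + 243*sin(2*pi*x/3)/(8*pi**4); evaluating from 0 to 3: ∫_{0}^{3} (-x**3) sin(2*pi*x/3) dx = (81*(-3 + 2*pi**2)/(4*pi**3)) - (0) = 81*(-3 + 2*pi**2)/(4*pi**3).
Hence b_2 = (2/3)·(81*(-3 + 2*pi**2)/(4*pi**3)) = -81/(2*pi**3) + 27/pi.

-81/(2*pi**3) + 27/pi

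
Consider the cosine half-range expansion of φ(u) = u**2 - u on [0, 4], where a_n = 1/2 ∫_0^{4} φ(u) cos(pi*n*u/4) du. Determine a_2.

16/pi**2

a_2 = 1/2 ∫_0^{4} (u**2 - u) cos(pi*u/2) du.
Integrating by parts twice (tabular method), an antiderivative of (u**2 - u) cos(pi*u/2) is 2*u**2*sin(pi*u/2)/pi - 2*u*sin(pi*u/2)/pi + 8*u*cos(pi*u/2)/pi**2 - 16*sin(pi*u/2)/pi**3 - 4*cos(pi*u/2)/pi**2; evaluating from 0 to 4: ∫_{0}^{4} (u**2 - u) cos(pi*u/2) du = (28/pi**2) - (-4/pi**2) = 32/pi**2.
Hence a_2 = (1/2)·(32/pi**2) = 16/pi**2.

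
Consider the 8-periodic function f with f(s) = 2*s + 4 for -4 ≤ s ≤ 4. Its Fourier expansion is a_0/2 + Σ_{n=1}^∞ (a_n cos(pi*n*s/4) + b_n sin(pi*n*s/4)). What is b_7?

16/(7*pi)

b_7 = 1/4 ∫_{-4}^{4} f(s) sin(7*pi*s/4) ds.
Integrating by parts (boundary term plus one more integral), an antiderivative of (2*s + 4) sin(7*pi*s/4) is -8*s*cos(7*pi*s/4)/(7*pi) + 32*sin(7*pi*s/4)/(49*pi**2) - 16*cos(7*pi*s/4)/(7*pi); evaluating from -4 to 4: ∫_{-4}^{4} (2*s + 4) sin(7*pi*s/4) ds = (48/(7*pi)) - (-16/(7*pi)) = 64/(7*pi).
Hence b_7 = (1/4)·(64/(7*pi)) = 16/(7*pi).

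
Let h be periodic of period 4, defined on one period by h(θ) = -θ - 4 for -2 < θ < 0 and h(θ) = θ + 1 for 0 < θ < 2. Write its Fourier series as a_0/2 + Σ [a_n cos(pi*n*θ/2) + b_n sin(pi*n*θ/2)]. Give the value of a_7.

a_7 = 1/2 ∫_{-2}^{2} h(θ) cos(7*pi*θ/2) dθ.
Split the integral at the breakpoints.
Integrating by parts (boundary term plus one more integral), an antiderivative of (-θ - 4) cos(7*pi*θ/2) is -2*θ*sin(7*pi*θ/2)/(7*pi) - 8*sin(7*pi*θ/2)/(7*pi) - 4*cos(7*pi*θ/2)/(49*pi**2); evaluating from -2 to 0: ∫_{-2}^{0} (-θ - 4) cos(7*pi*θ/2) dθ = (-4/(49*pi**2)) - (4/(49*pi**2)) = -8/(49*pi**2).
Integrating by parts (boundary term plus one more integral), an antiderivative of (θ + 1) cos(7*pi*θ/2) is 2*θ*sin(7*pi*θ/2)/(7*pi) + 2*sin(7*pi*θ/2)/(7*pi) + 4*cos(7*pi*θ/2)/(49*pi**2); evaluating from 0 to 2: ∫_{0}^{2} (θ + 1) cos(7*pi*θ/2) dθ = (-4/(49*pi**2)) - (4/(49*pi**2)) = -8/(49*pi**2).
Summing the pieces and multiplying by (1/2) gives a_7 = -8/(49*pi**2).

-8/(49*pi**2)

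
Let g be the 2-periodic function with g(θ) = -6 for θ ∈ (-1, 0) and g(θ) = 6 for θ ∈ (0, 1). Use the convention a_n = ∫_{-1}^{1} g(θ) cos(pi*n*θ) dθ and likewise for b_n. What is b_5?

24/(5*pi)

b_5 = ∫_{-1}^{1} g(θ) sin(5*pi*θ) dθ.
g is odd and sin(5*pi*θ) is odd, so the integrand is even and b_5 = 2 ∫_0^{1} g(θ) sin(5*pi*θ) dθ.
Directly, an antiderivative of (6) sin(5*pi*θ) is -6*cos(5*pi*θ)/(5*pi); evaluating from 0 to 1: ∫_{0}^{1} (6) sin(5*pi*θ) dθ = (6/(5*pi)) - (-6/(5*pi)) = 12/(5*pi).
Hence b_5 = 2·(12/(5*pi)) = 24/(5*pi).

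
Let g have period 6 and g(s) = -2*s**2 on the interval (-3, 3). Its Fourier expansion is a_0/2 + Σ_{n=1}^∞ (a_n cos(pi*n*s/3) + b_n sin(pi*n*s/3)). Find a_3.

a_3 = 1/3 ∫_{-3}^{3} g(s) cos(pi*s) ds.
g is even and cos(pi*s) is even, so the integrand is even and a_3 = 2/3 ∫_0^{3} g(s) cos(pi*s) ds.
Integrating by parts twice (tabular method), an antiderivative of (-2*s**2) cos(pi*s) is -2*s**2*sin(pi*s)/pi - 4*s*cos(pi*s)/pi**2 + 4*sin(pi*s)/pi**3; evaluating from 0 to 3: ∫_{0}^{3} (-2*s**2) cos(pi*s) ds = (12/pi**2) - (0) = 12/pi**2.
Hence a_3 = (2/3)·(12/pi**2) = 8/pi**2.

8/pi**2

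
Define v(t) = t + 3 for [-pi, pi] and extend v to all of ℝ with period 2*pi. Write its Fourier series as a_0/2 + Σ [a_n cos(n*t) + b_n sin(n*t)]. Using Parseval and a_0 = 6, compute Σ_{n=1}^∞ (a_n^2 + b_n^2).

Parseval: a_0^2/2 + Σ_{n≥1} (a_n^2+b_n^2) = 1/pi ∫_{-pi}^{pi} v(t)^2 dt = 2*pi**2/3 + 18.
Subtract a_0^2/2 = 18: Σ (a_n^2+b_n^2) = 2*pi**2/3.

2*pi**2/3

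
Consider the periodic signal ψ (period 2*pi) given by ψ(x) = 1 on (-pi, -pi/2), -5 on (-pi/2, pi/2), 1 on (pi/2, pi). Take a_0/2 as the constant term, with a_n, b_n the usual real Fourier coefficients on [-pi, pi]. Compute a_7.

12/(7*pi)

a_7 = 1/pi ∫_{-pi}^{pi} ψ(x) cos(7*x) dx.
ψ is even and cos(7*x) is even, so the integrand is even and a_7 = 2/pi ∫_0^{pi} ψ(x) cos(7*x) dx.
Split the integral at the breakpoints.
Directly, an antiderivative of (-5) cos(7*x) is -5*sin(7*x)/7; evaluating from 0 to pi/2: ∫_{0}^{pi/2} (-5) cos(7*x) dx = (5/7) - (0) = 5/7.
Directly, an antiderivative of (1) cos(7*x) is sin(7*x)/7; evaluating from pi/2 to pi: ∫_{pi/2}^{pi} (1) cos(7*x) dx = (0) - (-1/7) = 1/7.
Summing the pieces and multiplying by (2/pi) gives a_7 = 12/(7*pi).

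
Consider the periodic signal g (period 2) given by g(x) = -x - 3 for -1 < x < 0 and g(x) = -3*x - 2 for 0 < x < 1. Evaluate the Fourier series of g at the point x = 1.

-7/2

x = 1 differs from x = -1 by 1 full period(s), and the series is 2-periodic.
At x = -1 the one-sided limits are g(-1^-) = -5 and g(-1^+) = -2.
By Dirichlet's theorem the series converges to their average, [(-5) + (-2)]/2 = -7/2.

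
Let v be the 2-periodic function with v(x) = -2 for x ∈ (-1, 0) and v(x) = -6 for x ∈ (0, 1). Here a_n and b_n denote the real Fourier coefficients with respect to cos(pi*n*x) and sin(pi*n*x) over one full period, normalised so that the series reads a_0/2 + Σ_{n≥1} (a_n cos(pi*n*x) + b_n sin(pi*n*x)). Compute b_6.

b_6 = ∫_{-1}^{1} v(x) sin(6*pi*x) dx.
Split the integral at the breakpoints.
Directly, an antiderivative of (-2) sin(6*pi*x) is cos(6*pi*x)/(3*pi); evaluating from -1 to 0: ∫_{-1}^{0} (-2) sin(6*pi*x) dx = (1/(3*pi)) - (1/(3*pi)) = 0.
Directly, an antiderivative of (-6) sin(6*pi*x) is cos(6*pi*x)/pi; evaluating from 0 to 1: ∫_{0}^{1} (-6) sin(6*pi*x) dx = (1/pi) - (1/pi) = 0.
Summing the pieces gives b_6 = 0.

0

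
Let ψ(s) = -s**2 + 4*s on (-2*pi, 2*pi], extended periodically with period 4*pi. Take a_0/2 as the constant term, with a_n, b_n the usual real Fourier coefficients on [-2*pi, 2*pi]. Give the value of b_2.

b_2 = (1/(2*pi)) ∫_{-2*pi}^{2*pi} ψ(s) sin(s) ds.
Integrating by parts twice (tabular method), an antiderivative of (-s**2 + 4*s) sin(s) is s**2*cos(s) - 2*s*sin(s) - 4*s*cos(s) + 4*sin(s) - 2*cos(s); evaluating from -2*pi to 2*pi: ∫_{-2*pi}^{2*pi} (-s**2 + 4*s) sin(s) ds = (-8*pi - 2 + 4*pi**2) - (-2 + 8*pi + 4*pi**2) = -16*pi.
Hence b_2 = (1/(2*pi))·(-16*pi) = -8.

-8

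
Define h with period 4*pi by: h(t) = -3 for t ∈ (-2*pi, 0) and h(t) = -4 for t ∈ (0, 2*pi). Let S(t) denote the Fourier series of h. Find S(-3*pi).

-4

t = -3*pi differs from t = pi by -1 full period(s), and the series is 4*pi-periodic.
h is continuous at t = pi with value -4, so the series converges to -4 there.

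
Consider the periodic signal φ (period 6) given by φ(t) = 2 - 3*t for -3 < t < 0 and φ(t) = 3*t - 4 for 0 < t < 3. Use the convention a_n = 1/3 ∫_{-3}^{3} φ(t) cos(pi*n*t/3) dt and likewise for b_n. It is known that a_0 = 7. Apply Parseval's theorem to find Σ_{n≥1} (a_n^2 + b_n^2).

Parseval: a_0^2/2 + Σ_{n≥1} (a_n^2+b_n^2) = 1/3 ∫_{-3}^{3} φ(t)^2 dt = 56.
Subtract a_0^2/2 = 49/2: Σ (a_n^2+b_n^2) = 63/2.

63/2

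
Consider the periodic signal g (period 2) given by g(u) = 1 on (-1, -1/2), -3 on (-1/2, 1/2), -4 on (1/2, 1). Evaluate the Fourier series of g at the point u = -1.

-3/2

At u = -1 the one-sided limits are g(-1^-) = -4 and g(-1^+) = 1.
By Dirichlet's theorem the series converges to their average, [(-4) + (1)]/2 = -3/2.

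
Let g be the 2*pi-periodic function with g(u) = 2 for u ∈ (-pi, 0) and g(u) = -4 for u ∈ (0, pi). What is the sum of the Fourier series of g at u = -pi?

At u = -pi the one-sided limits are g(-pi^-) = -4 and g(-pi^+) = 2.
By Dirichlet's theorem the series converges to their average, [(-4) + (2)]/2 = -1.

-1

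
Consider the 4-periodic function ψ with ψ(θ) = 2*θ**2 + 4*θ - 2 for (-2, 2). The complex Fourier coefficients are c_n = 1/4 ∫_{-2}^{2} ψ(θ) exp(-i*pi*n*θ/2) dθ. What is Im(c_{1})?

-8/pi

Since ψ is real-valued, Im(c_{1}) = -1/4 ∫_{-2}^{2} ψ(θ) sin(pi*θ/2) dθ = -b_{1}/2.
Integrating by parts twice (tabular method), an antiderivative of (2*θ**2 + 4*θ - 2) sin(pi*θ/2) is -4*θ**2*cos(pi*θ/2)/pi + 16*θ*sin(pi*θ/2)/pi**2 - 8*θ*cos(pi*θ/2)/pi + 16*sin(pi*θ/2)/pi**2 + 32*cos(pi*θ/2)/pi**3 + 4*cos(pi*θ/2)/pi; evaluating from -2 to 2: ∫_{-2}^{2} (2*θ**2 + 4*θ - 2) sin(pi*θ/2) dθ = (-32/pi**3 + 28/pi) - (-4/pi - 32/pi**3) = 32/pi.
Hence Im(c_{1}) = (-1/4)·(32/pi) = -8/pi.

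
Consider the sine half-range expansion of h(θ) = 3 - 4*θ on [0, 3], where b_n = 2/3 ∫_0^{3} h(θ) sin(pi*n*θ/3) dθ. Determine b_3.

-4/pi

b_3 = 2/3 ∫_0^{3} (3 - 4*θ) sin(pi*θ) dθ.
Integrating by parts (boundary term plus one more integral), an antiderivative of (3 - 4*θ) sin(pi*θ) is 4*θ*cos(pi*θ)/pi - 4*sin(pi*θ)/pi**2 - 3*cos(pi*θ)/pi; evaluating from 0 to 3: ∫_{0}^{3} (3 - 4*θ) sin(pi*θ) dθ = (-9/pi) - (-3/pi) = -6/pi.
Hence b_3 = (2/3)·(-6/pi) = -4/pi.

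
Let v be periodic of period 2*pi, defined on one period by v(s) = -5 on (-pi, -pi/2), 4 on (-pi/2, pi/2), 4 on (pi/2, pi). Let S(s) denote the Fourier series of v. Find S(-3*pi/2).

s = -3*pi/2 differs from s = pi/2 by -1 full period(s), and the series is 2*pi-periodic.
v is continuous at s = pi/2 with value 4, so the series converges to 4 there.

4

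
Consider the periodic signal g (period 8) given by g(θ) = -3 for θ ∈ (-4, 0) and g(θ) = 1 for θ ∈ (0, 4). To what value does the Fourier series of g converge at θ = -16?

θ = -16 differs from θ = 0 by -2 full period(s), and the series is 8-periodic.
At θ = 0 the one-sided limits are g(0^-) = -3 and g(0^+) = 1.
By Dirichlet's theorem the series converges to their average, [(-3) + (1)]/2 = -1.

-1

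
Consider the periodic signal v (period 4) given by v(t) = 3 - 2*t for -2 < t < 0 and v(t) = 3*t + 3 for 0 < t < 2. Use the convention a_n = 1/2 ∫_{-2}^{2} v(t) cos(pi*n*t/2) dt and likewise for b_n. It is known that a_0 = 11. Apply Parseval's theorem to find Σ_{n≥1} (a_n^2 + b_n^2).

Parseval: a_0^2/2 + Σ_{n≥1} (a_n^2+b_n^2) = 1/2 ∫_{-2}^{2} v(t)^2 dt = 196/3.
Subtract a_0^2/2 = 121/2: Σ (a_n^2+b_n^2) = 29/6.

29/6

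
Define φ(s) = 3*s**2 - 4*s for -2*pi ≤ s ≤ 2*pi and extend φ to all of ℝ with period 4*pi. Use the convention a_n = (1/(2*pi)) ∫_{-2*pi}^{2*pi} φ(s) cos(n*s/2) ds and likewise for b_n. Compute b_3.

b_3 = (1/(2*pi)) ∫_{-2*pi}^{2*pi} φ(s) sin(3*s/2) ds.
Integrating by parts twice (tabular method), an antiderivative of (3*s**2 - 4*s) sin(3*s/2) is -2*s**2*cos(3*s/2) + 8*s*sin(3*s/2)/3 + 8*s*cos(3*s/2)/3 - 16*sin(3*s/2)/9 + 16*cos(3*s/2)/9; evaluating from -2*pi to 2*pi: ∫_{-2*pi}^{2*pi} (3*s**2 - 4*s) sin(3*s/2) ds = (-16*pi/3 - 16/9 + 8*pi**2) - (-16/9 + 16*pi/3 + 8*pi**2) = -32*pi/3.
Hence b_3 = (1/(2*pi))·(-32*pi/3) = -16/3.

-16/3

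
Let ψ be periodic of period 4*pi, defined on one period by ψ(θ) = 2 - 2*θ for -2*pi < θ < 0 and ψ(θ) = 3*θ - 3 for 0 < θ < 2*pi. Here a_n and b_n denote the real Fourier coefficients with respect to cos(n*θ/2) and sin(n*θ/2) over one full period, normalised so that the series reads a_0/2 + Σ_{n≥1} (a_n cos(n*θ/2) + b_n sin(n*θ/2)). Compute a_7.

-20/(49*pi)

a_7 = (1/(2*pi)) ∫_{-2*pi}^{2*pi} ψ(θ) cos(7*θ/2) dθ.
Split the integral at the breakpoints.
Integrating by parts (boundary term plus one more integral), an antiderivative of (2 - 2*θ) cos(7*θ/2) is -4*θ*sin(7*θ/2)/7 + 4*sin(7*θ/2)/7 - 8*cos(7*θ/2)/49; evaluating from -2*pi to 0: ∫_{-2*pi}^{0} (2 - 2*θ) cos(7*θ/2) dθ = (-8/49) - (8/49) = -16/49.
Integrating by parts (boundary term plus one more integral), an antiderivative of (3*θ - 3) cos(7*θ/2) is 6*θ*sin(7*θ/2)/7 - 6*sin(7*θ/2)/7 + 12*cos(7*θ/2)/49; evaluating from 0 to 2*pi: ∫_{0}^{2*pi} (3*θ - 3) cos(7*θ/2) dθ = (-12/49) - (12/49) = -24/49.
Summing the pieces and multiplying by (1/(2*pi)) gives a_7 = -20/(49*pi).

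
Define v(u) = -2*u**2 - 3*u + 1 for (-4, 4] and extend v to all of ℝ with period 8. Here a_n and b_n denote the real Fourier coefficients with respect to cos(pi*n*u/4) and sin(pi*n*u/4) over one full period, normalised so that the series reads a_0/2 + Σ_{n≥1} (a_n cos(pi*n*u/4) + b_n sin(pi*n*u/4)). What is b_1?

b_1 = 1/4 ∫_{-4}^{4} v(u) sin(pi*u/4) du.
Integrating by parts twice (tabular method), an antiderivative of (-2*u**2 - 3*u + 1) sin(pi*u/4) is 8*u**2*cos(pi*u/4)/pi - 64*u*sin(pi*u/4)/pi**2 + 12*u*cos(pi*u/4)/pi - 48*sin(pi*u/4)/pi**2 - 256*cos(pi*u/4)/pi**3 - 4*cos(pi*u/4)/pi; evaluating from -4 to 4: ∫_{-4}^{4} (-2*u**2 - 3*u + 1) sin(pi*u/4) du = (-172/pi + 256/pi**3) - (-76/pi + 256/pi**3) = -96/pi.
Hence b_1 = (1/4)·(-96/pi) = -24/pi.

-24/pi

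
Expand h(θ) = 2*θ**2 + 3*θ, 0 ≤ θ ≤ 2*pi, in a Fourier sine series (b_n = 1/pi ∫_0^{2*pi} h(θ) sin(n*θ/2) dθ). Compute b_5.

b_5 = 1/pi ∫_0^{2*pi} (2*θ**2 + 3*θ) sin(5*θ/2) dθ.
Integrating by parts twice (tabular method), an antiderivative of (2*θ**2 + 3*θ) sin(5*θ/2) is -4*θ**2*cos(5*θ/2)/5 + 16*θ*sin(5*θ/2)/25 - 6*θ*cos(5*θ/2)/5 + 12*sin(5*θ/2)/25 + 32*cos(5*θ/2)/125; evaluating from 0 to 2*pi: ∫_{0}^{2*pi} (2*θ**2 + 3*θ) sin(5*θ/2) dθ = (-32/125 + 12*pi/5 + 16*pi**2/5) - (32/125) = -64/125 + 12*pi/5 + 16*pi**2/5.
Hence b_5 = (1/pi)·(-64/125 + 12*pi/5 + 16*pi**2/5) = 4*(-16 + 75*pi + 100*pi**2)/(125*pi).

4*(-16 + 75*pi + 100*pi**2)/(125*pi)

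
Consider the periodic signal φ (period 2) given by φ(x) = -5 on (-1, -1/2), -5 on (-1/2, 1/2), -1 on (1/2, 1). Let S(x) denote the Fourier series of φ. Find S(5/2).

-3

x = 5/2 differs from x = 1/2 by 1 full period(s), and the series is 2-periodic.
At x = 1/2 the one-sided limits are φ(1/2^-) = -5 and φ(1/2^+) = -1.
By Dirichlet's theorem the series converges to their average, [(-5) + (-1)]/2 = -3.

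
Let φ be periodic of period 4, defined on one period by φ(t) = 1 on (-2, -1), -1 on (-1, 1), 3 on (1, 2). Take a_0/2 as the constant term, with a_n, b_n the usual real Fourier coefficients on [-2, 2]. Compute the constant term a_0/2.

a_0 = 1/2 ∫_{-2}^{2} φ(t) dt = 1/2 · (2) = 1.
So the constant term a_0/2 = 1/2.

1/2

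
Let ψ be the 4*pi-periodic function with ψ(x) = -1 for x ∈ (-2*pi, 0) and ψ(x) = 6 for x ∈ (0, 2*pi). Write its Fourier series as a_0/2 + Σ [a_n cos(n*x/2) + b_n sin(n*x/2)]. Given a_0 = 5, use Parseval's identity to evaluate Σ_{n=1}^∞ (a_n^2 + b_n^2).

49/2

Parseval: a_0^2/2 + Σ_{n≥1} (a_n^2+b_n^2) = (1/(2*pi)) ∫_{-2*pi}^{2*pi} ψ(x)^2 dx = 37.
Subtract a_0^2/2 = 25/2: Σ (a_n^2+b_n^2) = 49/2.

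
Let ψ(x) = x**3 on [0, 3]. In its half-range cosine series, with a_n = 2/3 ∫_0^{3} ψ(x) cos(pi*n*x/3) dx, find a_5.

162*(4 - 25*pi**2)/(625*pi**4)

a_5 = 2/3 ∫_0^{3} (x**3) cos(5*pi*x/3) dx.
Integrating by parts three times (tabular method), an antiderivative of (x**3) cos(5*pi*x/3) is 3*x**3*sin(5*pi*x/3)/(5*pi) + 27*x**2*cos(5*pi*x/3)/(25*pi**2) - 162*x*sin(5*pi*x/3)/(125*pi**3) - 486*cos(5*pi*x/3)/(625*pi**4); evaluating from 0 to 3: ∫_{0}^{3} (x**3) cos(5*pi*x/3) dx = (243*(2 - 25*pi**2)/(625*pi**4)) - (-486/(625*pi**4)) = 243*(4 - 25*pi**2)/(625*pi**4).
Hence a_5 = (2/3)·(243*(4 - 25*pi**2)/(625*pi**4)) = 162*(4 - 25*pi**2)/(625*pi**4).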